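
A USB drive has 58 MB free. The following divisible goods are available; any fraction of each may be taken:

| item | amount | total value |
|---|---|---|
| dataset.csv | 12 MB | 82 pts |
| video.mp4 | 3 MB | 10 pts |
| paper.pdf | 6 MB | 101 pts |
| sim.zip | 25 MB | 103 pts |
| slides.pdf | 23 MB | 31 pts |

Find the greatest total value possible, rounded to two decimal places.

Take in order of value per unit:
- paper.pdf (101/6 per unit): all 6 → value 101, running total 101.00
- dataset.csv (82/12 per unit): all 12 → value 82, running total 183.00
- sim.zip (103/25 per unit): all 25 → value 103, running total 286.00
- video.mp4 (10/3 per unit): all 3 → value 10, running total 296.00
- slides.pdf (31/23 per unit): 12 of 23 → value 12×31/23 = 16.1739, running total 312.17
Total 312.17.

312.17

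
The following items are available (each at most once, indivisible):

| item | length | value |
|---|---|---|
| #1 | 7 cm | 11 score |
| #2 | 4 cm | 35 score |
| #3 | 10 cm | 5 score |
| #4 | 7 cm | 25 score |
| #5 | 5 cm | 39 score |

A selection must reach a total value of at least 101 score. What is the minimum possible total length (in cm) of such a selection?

Subsets with value ≥ 101, sorted by total length:
- #1+#2+#4+#5: length 23, value 110
- #2+#3+#4+#5: length 26, value 104
- #1+#2+#3+#4+#5: length 33, value 115
Minimum length: 23 cm.

23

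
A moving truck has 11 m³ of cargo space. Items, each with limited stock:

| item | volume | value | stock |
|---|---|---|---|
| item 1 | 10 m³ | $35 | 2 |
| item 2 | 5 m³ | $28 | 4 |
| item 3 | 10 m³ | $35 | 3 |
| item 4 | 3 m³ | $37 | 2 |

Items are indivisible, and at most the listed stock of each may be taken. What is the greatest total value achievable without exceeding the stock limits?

$102

Top feasible selections:
- 1×item 2 + 2×item 4: volume 11, value 102
- 2×item 4: volume 6, value 74
- 1×item 2 + 1×item 4: volume 8, value 65
- 2×item 2: volume 10, value 56
Best: $102.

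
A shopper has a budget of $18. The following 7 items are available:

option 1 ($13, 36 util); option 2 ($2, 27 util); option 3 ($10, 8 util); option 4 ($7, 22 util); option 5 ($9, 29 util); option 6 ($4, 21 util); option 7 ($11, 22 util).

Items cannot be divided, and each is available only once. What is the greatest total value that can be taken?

Check high-value combinations within $18:
- option 2+option 4+option 5: cost 2+7+9=18, value 27+22+29=78
- option 2+option 5+option 6: cost 2+9+4=15, value 27+29+21=77
- option 2+option 4+option 6: cost 2+7+4=13, value 27+22+21=70
Best: 78 util.

78 util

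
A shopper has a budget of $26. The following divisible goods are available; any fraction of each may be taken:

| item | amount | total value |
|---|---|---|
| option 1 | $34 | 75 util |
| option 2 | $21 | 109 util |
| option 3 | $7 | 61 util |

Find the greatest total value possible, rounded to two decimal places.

Take in order of value per unit:
- option 3 (61/7 per unit): all 7 → value 61, running total 61.00
- option 2 (109/21 per unit): 19 of 21 → value 19×109/21 = 98.6190, running total 159.62
Total 159.62.

159.62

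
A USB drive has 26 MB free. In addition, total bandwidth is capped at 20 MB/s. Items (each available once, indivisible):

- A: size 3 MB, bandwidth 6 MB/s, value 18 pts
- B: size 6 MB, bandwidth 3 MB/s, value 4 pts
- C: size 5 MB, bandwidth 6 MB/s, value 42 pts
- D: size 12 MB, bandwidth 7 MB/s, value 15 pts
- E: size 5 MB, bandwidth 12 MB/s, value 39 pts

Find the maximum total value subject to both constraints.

81 pts

Feasible sets respecting both limits:
- C+E: size 10, bandwidth 18, value 81
- A+C+D: size 20, bandwidth 19, value 75
- A+B+C: size 14, bandwidth 15, value 64
Best: 81 pts.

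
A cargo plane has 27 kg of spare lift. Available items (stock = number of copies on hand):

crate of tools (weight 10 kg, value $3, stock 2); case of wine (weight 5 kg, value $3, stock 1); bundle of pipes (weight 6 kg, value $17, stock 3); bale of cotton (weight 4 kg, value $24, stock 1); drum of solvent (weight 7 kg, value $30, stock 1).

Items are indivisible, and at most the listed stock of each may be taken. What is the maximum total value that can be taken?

Top feasible selections:
- 2×bundle of pipes + 1×bale of cotton + 1×drum of solvent: weight 23, value 88
- 3×bundle of pipes + 1×drum of solvent: weight 25, value 81
- 1×case of wine + 3×bundle of pipes + 1×bale of cotton: weight 27, value 78
- 3×bundle of pipes + 1×bale of cotton: weight 22, value 75
Best: $88.

$88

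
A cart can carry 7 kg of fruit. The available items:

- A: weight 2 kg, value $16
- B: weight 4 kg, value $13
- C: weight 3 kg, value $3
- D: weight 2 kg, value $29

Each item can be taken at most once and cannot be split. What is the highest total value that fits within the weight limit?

This is a 0/1 knapsack; check combinations near the capacity.
- A+C+D: weight 2+3+2=7, value 16+3+29=48
- A+D: weight 2+2=4, value 16+29=45
- B+D: weight 4+2=6, value 13+29=42
Best: $48.

$48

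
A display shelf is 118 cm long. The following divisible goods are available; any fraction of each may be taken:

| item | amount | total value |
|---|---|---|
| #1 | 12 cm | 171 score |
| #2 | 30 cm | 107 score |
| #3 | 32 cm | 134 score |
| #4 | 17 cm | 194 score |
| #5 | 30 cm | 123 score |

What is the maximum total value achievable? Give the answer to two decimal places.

718.30

Take in order of value per unit:
- #1 (171/12 per unit): all 12 → value 171, running total 171.00
- #4 (194/17 per unit): all 17 → value 194, running total 365.00
- #3 (134/32 per unit): all 32 → value 134, running total 499.00
- #5 (123/30 per unit): all 30 → value 123, running total 622.00
- #2 (107/30 per unit): 27 of 30 → value 27×107/30 = 96.3000, running total 718.30
Total 718.30.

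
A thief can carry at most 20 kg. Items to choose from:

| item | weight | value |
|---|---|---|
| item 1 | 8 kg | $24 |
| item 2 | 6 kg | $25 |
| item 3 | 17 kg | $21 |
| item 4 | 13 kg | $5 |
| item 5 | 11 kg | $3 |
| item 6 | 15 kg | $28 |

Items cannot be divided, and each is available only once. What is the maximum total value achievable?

$49

Check high-value combinations within 20 kg:
- item 1+item 2: weight 8+6=14, value 24+25=49
- item 2+item 4: weight 6+13=19, value 25+5=30
- item 6: weight 15, value 28
Best: $49.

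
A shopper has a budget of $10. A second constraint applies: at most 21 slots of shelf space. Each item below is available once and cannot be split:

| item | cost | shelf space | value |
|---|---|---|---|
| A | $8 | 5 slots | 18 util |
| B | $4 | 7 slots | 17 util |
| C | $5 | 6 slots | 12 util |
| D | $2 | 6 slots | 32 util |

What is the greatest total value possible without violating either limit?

50 util

Feasible sets respecting both limits:
- A+D: cost 10, shelf space 11, value 50
- B+D: cost 6, shelf space 13, value 49
- C+D: cost 7, shelf space 12, value 44
Best: 50 util.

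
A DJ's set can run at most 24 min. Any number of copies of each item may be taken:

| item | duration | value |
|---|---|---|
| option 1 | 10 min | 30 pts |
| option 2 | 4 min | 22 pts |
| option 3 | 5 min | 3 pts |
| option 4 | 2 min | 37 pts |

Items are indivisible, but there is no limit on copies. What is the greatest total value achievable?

Best value-per-unit is option 4 at 37/2, and filling with it alone uses duration 12×2=24. No mix of the others beats 12×37 = 444.

444 pts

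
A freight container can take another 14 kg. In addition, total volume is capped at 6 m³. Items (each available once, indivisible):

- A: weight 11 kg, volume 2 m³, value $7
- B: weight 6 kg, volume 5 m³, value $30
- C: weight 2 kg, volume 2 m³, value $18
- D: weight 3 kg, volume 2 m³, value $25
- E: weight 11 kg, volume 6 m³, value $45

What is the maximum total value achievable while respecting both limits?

$45

Feasible sets respecting both limits:
- E: weight 11, volume 6, value 45
- C+D: weight 5, volume 4, value 43
- A+D: weight 14, volume 4, value 32
Best: $45.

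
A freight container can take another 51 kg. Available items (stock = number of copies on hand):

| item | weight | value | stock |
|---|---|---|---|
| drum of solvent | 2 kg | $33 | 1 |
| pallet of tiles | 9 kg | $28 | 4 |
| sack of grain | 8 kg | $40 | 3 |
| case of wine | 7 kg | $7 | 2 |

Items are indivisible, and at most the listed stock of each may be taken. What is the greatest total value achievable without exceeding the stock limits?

Top feasible selections:
- 1×drum of solvent + 2×pallet of tiles + 3×sack of grain + 1×case of wine: weight 51, value 216
- 1×drum of solvent + 2×pallet of tiles + 3×sack of grain: weight 44, value 209
Best: $216.

$216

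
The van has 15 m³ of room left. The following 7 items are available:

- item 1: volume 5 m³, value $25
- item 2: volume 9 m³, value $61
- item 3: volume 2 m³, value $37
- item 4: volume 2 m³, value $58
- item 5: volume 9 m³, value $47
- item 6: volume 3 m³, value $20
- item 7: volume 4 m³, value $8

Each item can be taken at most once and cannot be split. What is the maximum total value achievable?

$156

Check high-value combinations within 15 m³:
- item 2+item 3+item 4: volume 9+2+2=13, value 61+37+58=156
- item 3+item 4+item 5: volume 2+2+9=13, value 37+58+47=142
- item 1+item 3+item 4+item 6: volume 5+2+2+3=12, value 25+37+58+20=140
- item 2+item 4+item 6: volume 9+2+3=14, value 61+58+20=139
Best: $156.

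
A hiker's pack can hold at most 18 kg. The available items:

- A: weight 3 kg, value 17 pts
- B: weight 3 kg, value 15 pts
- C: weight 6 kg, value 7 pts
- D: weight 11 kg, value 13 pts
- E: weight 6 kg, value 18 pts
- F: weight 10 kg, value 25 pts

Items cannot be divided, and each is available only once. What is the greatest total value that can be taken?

57 pts

Check high-value combinations within 18 kg:
- A+B+F: weight 3+3+10=16, value 17+15+25=57
- A+B+C+E: weight 3+3+6+6=18, value 17+15+7+18=57
- A+B+E: weight 3+3+6=12, value 17+15+18=50
- A+B+D: weight 3+3+11=17, value 17+15+13=45
Best: 57 pts.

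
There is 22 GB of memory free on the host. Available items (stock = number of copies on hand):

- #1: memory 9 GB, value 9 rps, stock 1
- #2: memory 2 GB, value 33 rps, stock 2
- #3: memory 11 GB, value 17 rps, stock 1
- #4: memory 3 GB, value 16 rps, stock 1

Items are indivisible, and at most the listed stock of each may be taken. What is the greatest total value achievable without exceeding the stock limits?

99 rps

Best selections within memory 22 and stock limits:
- 2×#2 + 1×#3 + 1×#4: memory 18, value 99
- 1×#1 + 2×#2 + 1×#4: memory 16, value 91
- 2×#2 + 1×#3: memory 15, value 83
Best: 99 rps.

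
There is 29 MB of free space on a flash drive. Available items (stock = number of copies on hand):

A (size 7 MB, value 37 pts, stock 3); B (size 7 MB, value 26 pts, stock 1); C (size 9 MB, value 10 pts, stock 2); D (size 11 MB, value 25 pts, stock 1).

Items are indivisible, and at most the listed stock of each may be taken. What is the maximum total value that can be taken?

137 pts

Top feasible selections:
- 3×A + 1×B: size 28, value 137
- 3×A: size 21, value 111
Best: 137 pts.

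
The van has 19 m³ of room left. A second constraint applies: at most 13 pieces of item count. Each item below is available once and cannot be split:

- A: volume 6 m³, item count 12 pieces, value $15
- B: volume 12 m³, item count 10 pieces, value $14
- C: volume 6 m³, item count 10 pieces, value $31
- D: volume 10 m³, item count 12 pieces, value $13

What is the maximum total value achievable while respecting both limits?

Feasible sets respecting both limits:
- C: volume 6, item count 10, value 31
- A: volume 6, item count 12, value 15
- B: volume 12, item count 10, value 14
Best: $31.

$31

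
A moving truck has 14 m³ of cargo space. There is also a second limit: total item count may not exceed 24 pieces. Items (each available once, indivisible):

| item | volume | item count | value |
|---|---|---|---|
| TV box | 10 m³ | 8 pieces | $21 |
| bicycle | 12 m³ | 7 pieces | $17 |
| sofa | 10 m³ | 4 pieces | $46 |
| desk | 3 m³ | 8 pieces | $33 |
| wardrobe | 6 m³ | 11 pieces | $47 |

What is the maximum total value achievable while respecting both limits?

Feasible sets respecting both limits:
- desk+wardrobe: volume 9, item count 19, value 80
- sofa+desk: volume 13, item count 12, value 79
- TV box+desk: volume 13, item count 16, value 54
- wardrobe: volume 6, item count 11, value 47
Best: $80.

$80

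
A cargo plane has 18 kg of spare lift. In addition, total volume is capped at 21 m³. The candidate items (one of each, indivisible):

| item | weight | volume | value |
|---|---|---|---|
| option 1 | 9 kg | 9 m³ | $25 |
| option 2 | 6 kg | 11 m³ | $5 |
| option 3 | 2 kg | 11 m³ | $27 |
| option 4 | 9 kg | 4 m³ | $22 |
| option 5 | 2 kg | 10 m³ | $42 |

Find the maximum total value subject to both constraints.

$69

Feasible sets respecting both limits:
- option 3+option 5: weight 4, volume 21, value 69
- option 1+option 5: weight 11, volume 19, value 67
- option 4+option 5: weight 11, volume 14, value 64
Best: $69.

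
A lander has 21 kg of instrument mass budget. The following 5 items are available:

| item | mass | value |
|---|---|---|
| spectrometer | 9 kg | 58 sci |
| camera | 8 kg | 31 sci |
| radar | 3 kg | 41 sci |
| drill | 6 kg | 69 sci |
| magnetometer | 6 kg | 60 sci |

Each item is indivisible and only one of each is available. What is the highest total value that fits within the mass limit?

187 sci

Check high-value combinations within 21 kg:
- spectrometer+drill+magnetometer: mass 9+6+6=21, value 58+69+60=187
- radar+drill+magnetometer: mass 3+6+6=15, value 41+69+60=170
- spectrometer+radar+drill: mass 9+3+6=18, value 58+41+69=168
Best: 187 sci.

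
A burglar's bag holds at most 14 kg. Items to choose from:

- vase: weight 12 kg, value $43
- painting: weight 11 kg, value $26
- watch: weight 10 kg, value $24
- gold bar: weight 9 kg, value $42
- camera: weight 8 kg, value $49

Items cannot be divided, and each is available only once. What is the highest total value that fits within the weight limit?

Check high-value combinations within 14 kg:
- camera: weight 8, value 49
- vase: weight 12, value 43
- gold bar: weight 9, value 42
Best: $49.

$49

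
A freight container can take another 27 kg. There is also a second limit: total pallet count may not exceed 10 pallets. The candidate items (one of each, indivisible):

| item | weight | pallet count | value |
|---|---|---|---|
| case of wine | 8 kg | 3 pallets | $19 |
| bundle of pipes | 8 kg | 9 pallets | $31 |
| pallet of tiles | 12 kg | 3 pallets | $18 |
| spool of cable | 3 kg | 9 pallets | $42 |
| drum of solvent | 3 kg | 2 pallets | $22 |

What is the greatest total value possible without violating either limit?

Feasible sets respecting both limits:
- case of wine+pallet of tiles+drum of solvent: weight 23, pallet count 8, value 59
- spool of cable: weight 3, pallet count 9, value 42
- case of wine+drum of solvent: weight 11, pallet count 5, value 41
- pallet of tiles+drum of solvent: weight 15, pallet count 5, value 40
Best: $59.

$59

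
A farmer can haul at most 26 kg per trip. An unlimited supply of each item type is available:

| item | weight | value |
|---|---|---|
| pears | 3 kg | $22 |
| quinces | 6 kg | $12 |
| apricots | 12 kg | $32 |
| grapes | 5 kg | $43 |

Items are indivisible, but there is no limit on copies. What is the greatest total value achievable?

Best value-per-unit is grapes at 43/5; filling with it alone gives 5×43 = 215.
Optimal mix: 2×pears + 4×grapes → weight 26, value 216.

$216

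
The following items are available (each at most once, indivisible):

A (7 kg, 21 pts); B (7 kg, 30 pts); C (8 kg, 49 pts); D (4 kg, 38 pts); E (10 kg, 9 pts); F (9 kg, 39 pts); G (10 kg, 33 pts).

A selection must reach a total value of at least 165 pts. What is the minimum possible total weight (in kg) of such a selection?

35

Subsets with value ≥ 165, sorted by total weight:
- A+B+C+D+F: weight 35, value 177
- A+B+C+D+G: weight 36, value 171
- B+C+D+F+G: weight 38, value 189
Minimum weight: 35 kg.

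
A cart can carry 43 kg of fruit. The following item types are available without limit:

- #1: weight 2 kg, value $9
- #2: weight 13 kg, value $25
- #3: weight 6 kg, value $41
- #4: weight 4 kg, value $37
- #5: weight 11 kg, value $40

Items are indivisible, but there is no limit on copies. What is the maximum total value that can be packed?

$379

Best value-per-unit is #4 at 37/4; filling with it alone gives 10×37 = 370.
Optimal mix: 1×#1 + 10×#4 → weight 42, value 379.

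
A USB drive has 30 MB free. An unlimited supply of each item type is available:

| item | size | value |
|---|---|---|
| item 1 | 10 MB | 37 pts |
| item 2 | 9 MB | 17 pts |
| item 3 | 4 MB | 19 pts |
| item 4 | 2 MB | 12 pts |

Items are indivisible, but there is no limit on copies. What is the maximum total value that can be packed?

Best value-per-unit is item 4 at 12/2, and filling with it alone uses size 15×2=30. No mix of the others beats 15×12 = 180.

180 pts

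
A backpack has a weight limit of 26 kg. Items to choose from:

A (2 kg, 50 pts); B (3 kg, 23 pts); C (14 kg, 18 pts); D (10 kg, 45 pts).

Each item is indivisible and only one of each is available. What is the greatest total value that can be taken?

Check high-value combinations within 26 kg:
- A+B+D: weight 2+3+10=15, value 50+23+45=118
- A+C+D: weight 2+14+10=26, value 50+18+45=113
- A+D: weight 2+10=12, value 50+45=95
- A+B+C: weight 2+3+14=19, value 50+23+18=91
- A+B: weight 2+3=5, value 50+23=73
Best: 118 pts.

118 pts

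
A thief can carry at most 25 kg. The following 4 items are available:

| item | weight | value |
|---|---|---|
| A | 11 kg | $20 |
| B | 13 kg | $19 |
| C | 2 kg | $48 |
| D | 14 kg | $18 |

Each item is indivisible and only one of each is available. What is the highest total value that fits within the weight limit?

Check high-value combinations within 25 kg:
- A+C: weight 11+2=13, value 20+48=68
- B+C: weight 13+2=15, value 19+48=67
- C+D: weight 2+14=16, value 48+18=66
- C: weight 2, value 48
Best: $68.

$68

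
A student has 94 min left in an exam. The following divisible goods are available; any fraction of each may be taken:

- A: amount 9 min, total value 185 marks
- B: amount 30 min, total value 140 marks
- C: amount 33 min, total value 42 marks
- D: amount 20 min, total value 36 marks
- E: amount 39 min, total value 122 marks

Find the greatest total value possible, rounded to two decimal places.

475.80

Take in order of value per unit:
- A (185/9 per unit): all 9 → value 185, running total 185.00
- B (140/30 per unit): all 30 → value 140, running total 325.00
- E (122/39 per unit): all 39 → value 122, running total 447.00
- D (36/20 per unit): 16 of 20 → value 16×36/20 = 28.8000, running total 475.80
Total 475.80.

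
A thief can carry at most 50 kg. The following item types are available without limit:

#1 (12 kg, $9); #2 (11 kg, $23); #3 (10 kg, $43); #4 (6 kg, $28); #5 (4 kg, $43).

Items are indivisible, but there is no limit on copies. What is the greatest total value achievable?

Best value-per-unit is #5 at 43/4, and filling with it alone uses weight 12×4=48. No mix of the others beats 12×43 = 516.

$516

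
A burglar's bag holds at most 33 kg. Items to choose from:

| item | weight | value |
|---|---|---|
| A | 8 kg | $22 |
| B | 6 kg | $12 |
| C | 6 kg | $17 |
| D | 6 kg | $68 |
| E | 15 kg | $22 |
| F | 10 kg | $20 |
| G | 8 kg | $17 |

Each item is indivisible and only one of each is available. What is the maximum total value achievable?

Check high-value combinations within 33 kg:
- A+C+D+F: weight 8+6+6+10=30, value 22+17+68+20=127
- A+D+F+G: weight 8+6+10+8=32, value 22+68+20+17=127
- A+C+D+G: weight 8+6+6+8=28, value 22+17+68+17=124
- A+B+D+F: weight 8+6+6+10=30, value 22+12+68+20=122
- C+D+F+G: weight 6+6+10+8=30, value 17+68+20+17=122
Best: $127.

$127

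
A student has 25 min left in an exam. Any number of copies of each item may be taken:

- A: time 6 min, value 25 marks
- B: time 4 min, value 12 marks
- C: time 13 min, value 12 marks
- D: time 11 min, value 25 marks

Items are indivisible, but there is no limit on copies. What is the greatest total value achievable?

100 marks

Best value-per-unit is A at 25/6, and filling with it alone uses time 4×6=24. No mix of the others beats 4×25 = 100.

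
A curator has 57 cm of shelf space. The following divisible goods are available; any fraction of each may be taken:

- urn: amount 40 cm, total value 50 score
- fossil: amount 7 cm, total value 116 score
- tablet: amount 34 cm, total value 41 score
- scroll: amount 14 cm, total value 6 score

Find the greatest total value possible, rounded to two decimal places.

178.06

Take in order of value per unit:
- fossil (116/7 per unit): all 7 → value 116, running total 116.00
- urn (50/40 per unit): all 40 → value 50, running total 166.00
- tablet (41/34 per unit): 10 of 34 → value 10×41/34 = 12.0588, running total 178.06
Total 178.06.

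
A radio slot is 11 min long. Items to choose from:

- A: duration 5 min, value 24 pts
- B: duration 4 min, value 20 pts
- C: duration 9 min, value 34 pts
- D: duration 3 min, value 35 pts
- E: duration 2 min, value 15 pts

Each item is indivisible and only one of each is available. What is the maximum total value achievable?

Check high-value combinations within 11 min:
- A+D+E: duration 5+3+2=10, value 24+35+15=74
- B+D+E: duration 4+3+2=9, value 20+35+15=70
- A+D: duration 5+3=8, value 24+35=59
- A+B+E: duration 5+4+2=11, value 24+20+15=59
- B+D: duration 4+3=7, value 20+35=55
Best: 74 pts.

74 pts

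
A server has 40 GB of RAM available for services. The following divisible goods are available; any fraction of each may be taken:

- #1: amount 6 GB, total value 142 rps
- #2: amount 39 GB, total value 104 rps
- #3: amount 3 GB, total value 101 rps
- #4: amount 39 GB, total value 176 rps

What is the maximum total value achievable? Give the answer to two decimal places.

Take in order of value per unit:
- #3 (101/3 per unit): all 3 → value 101, running total 101.00
- #1 (142/6 per unit): all 6 → value 142, running total 243.00
- #4 (176/39 per unit): 31 of 39 → value 31×176/39 = 139.8974, running total 382.90
Total 382.90.

382.90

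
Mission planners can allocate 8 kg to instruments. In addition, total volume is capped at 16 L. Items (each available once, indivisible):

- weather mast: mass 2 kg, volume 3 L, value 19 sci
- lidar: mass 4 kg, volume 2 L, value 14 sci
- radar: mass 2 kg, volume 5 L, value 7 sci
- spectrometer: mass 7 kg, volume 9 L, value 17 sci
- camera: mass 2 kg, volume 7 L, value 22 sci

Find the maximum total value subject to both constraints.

55 sci

Feasible sets respecting both limits:
- weather mast+lidar+camera: mass 8, volume 12, value 55
- weather mast+radar+camera: mass 6, volume 15, value 48
- lidar+radar+camera: mass 8, volume 14, value 43
- weather mast+camera: mass 4, volume 10, value 41
Best: 55 sci.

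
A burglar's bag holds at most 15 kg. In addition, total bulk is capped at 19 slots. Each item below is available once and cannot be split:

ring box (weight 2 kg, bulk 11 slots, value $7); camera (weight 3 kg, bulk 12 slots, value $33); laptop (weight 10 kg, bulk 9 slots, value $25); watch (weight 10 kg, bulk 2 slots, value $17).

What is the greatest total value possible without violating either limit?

$50

Feasible sets respecting both limits:
- camera+watch: weight 13, bulk 14, value 50
- camera: weight 3, bulk 12, value 33
- laptop: weight 10, bulk 9, value 25
Best: $50.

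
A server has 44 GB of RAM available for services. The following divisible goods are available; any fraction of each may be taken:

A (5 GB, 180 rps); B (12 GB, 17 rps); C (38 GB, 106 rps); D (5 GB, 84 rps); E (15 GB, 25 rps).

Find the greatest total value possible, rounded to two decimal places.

358.84

Take in order of value per unit:
- A (180/5 per unit): all 5 → value 180, running total 180.00
- D (84/5 per unit): all 5 → value 84, running total 264.00
- C (106/38 per unit): 34 of 38 → value 34×106/38 = 94.8421, running total 358.84
Total 358.84.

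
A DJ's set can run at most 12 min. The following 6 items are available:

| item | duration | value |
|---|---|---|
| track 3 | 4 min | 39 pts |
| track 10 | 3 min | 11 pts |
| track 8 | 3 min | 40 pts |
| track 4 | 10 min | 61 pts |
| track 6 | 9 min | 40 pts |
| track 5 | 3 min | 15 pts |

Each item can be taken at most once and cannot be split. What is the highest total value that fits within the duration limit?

Check high-value combinations within 12 min:
- track 3+track 8+track 5: duration 4+3+3=10, value 39+40+15=94
- track 3+track 10+track 8: duration 4+3+3=10, value 39+11+40=90
- track 8+track 6: duration 3+9=12, value 40+40=80
- track 3+track 8: duration 4+3=7, value 39+40=79
- track 10+track 8+track 5: duration 3+3+3=9, value 11+40+15=66
Best: 94 pts.

94 pts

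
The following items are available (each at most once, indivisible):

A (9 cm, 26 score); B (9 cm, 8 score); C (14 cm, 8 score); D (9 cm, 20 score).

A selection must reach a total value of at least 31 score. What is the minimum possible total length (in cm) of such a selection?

18

Subsets with value ≥ 31, sorted by total length:
- A+D: length 18, value 46
- A+B: length 18, value 34
- A+C: length 23, value 34
- A+B+D: length 27, value 54
Minimum length: 18 cm.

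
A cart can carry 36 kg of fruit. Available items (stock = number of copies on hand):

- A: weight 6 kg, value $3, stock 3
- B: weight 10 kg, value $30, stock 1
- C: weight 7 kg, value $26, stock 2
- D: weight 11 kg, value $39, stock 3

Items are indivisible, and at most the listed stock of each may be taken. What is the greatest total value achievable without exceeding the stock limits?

Top feasible selections:
- 2×C + 2×D: weight 36, value 130
- 1×B + 2×C + 1×D: weight 35, value 121
- 3×D: weight 33, value 117
- 1×B + 2×D: weight 32, value 108
Best: $130.

$130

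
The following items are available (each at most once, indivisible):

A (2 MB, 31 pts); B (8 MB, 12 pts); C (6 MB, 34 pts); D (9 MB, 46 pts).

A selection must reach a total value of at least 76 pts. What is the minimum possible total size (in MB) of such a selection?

Subsets with value ≥ 76, sorted by total size:
- A+D: size 11, value 77
- C+D: size 15, value 80
Minimum size: 11 MB.

11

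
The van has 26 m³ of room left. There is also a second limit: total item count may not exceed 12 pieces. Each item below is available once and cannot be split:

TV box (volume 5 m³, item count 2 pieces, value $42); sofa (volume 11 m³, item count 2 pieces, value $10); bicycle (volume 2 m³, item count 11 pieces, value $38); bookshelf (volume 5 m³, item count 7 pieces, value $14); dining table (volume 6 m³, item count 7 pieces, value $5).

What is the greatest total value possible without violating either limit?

Feasible sets respecting both limits:
- TV box+sofa+bookshelf: volume 21, item count 11, value 66
- TV box+sofa+dining table: volume 22, item count 11, value 57
- TV box+bookshelf: volume 10, item count 9, value 56
Best: $66.

$66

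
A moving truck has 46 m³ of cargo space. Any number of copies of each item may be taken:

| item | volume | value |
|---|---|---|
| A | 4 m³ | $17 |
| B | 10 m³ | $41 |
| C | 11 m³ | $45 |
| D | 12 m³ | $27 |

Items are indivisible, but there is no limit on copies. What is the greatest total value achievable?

$194

Best value-per-unit is A at 17/4; filling with it alone gives 11×17 = 187.
Optimal mix: 9×A + 1×B → volume 46, value 194.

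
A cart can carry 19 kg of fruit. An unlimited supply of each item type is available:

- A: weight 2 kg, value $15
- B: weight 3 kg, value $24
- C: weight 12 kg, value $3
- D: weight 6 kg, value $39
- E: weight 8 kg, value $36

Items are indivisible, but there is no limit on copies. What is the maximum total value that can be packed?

Best value-per-unit is B at 24/3; filling with it alone gives 6×24 = 144.
Optimal mix: 2×A + 5×B → weight 19, value 150.

$150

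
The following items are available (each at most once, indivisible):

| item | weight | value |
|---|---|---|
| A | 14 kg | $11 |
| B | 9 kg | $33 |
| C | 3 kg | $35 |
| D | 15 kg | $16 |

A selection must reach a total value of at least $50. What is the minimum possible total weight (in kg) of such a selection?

12

Subsets with value ≥ 50, sorted by total weight:
- B+C: weight 12, value 68
- C+D: weight 18, value 51
Minimum weight: 12 kg.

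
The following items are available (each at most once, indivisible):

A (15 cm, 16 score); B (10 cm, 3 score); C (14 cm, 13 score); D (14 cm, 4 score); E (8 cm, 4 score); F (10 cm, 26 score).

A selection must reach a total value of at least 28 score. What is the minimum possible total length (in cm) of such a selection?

18

Subsets with value ≥ 28, sorted by total length:
- E+F: length 18, value 30
- B+F: length 20, value 29
- C+F: length 24, value 39
- D+F: length 24, value 30
Minimum length: 18 cm.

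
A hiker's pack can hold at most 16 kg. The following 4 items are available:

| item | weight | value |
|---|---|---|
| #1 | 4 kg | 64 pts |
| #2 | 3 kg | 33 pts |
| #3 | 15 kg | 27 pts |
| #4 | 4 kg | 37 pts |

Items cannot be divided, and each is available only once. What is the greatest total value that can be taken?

134 pts

This is a 0/1 knapsack; check combinations near the capacity.
- #1+#2+#4: weight 4+3+4=11, value 64+33+37=134
- #1+#4: weight 4+4=8, value 64+37=101
- #1+#2: weight 4+3=7, value 64+33=97
- #2+#4: weight 3+4=7, value 33+37=70
Best: 134 pts.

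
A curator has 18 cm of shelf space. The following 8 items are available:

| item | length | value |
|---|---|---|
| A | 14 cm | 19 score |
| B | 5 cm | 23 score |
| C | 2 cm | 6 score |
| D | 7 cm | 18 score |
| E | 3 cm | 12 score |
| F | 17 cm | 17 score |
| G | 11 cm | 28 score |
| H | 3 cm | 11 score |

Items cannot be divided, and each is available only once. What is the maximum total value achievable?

64 score

Check high-value combinations within 18 cm:
- B+D+E+H: length 5+7+3+3=18, value 23+18+12+11=64
- B+C+D+E: length 5+2+7+3=17, value 23+6+18+12=59
- B+C+D+H: length 5+2+7+3=17, value 23+6+18+11=58
- B+C+G: length 5+2+11=18, value 23+6+28=57
Best: 64 score.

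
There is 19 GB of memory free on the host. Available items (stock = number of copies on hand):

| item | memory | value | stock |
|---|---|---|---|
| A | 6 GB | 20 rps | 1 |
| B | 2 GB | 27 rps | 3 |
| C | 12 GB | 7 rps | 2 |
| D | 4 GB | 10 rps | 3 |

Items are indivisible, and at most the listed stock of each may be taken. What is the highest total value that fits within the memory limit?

111 rps

Top feasible selections:
- 1×A + 3×B + 1×D: memory 16, value 111
- 3×B + 3×D: memory 18, value 111
Best: 111 rps.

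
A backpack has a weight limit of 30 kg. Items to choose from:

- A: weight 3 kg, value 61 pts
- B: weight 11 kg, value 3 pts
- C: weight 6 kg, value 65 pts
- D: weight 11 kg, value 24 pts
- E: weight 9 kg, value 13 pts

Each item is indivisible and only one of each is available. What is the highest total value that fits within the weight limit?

163 pts

This is a 0/1 knapsack; check combinations near the capacity.
- A+C+D+E: weight 3+6+11+9=29, value 61+65+24+13=163
- A+C+D: weight 3+6+11=20, value 61+65+24=150
- A+B+C+E: weight 3+11+6+9=29, value 61+3+65+13=142
- A+C+E: weight 3+6+9=18, value 61+65+13=139
- A+B+C: weight 3+11+6=20, value 61+3+65=129
Best: 163 pts.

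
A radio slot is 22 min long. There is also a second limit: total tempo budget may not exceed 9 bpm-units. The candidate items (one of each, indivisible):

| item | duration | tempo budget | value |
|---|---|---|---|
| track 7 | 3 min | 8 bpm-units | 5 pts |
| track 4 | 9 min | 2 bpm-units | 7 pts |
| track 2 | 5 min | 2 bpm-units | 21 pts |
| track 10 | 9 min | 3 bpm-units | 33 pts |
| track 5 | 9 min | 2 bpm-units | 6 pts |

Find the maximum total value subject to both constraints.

Feasible sets respecting both limits:
- track 2+track 10: duration 14, tempo budget 5, value 54
- track 4+track 10: duration 18, tempo budget 5, value 40
- track 10+track 5: duration 18, tempo budget 5, value 39
- track 10: duration 9, tempo budget 3, value 33
Best: 54 pts.

54 pts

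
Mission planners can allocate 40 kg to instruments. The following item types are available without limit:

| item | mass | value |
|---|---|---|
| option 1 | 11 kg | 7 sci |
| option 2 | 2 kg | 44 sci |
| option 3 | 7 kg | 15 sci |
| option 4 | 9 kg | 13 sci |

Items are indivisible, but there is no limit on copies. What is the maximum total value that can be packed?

Best value-per-unit is option 2 at 44/2, and filling with it alone uses mass 20×2=40. No mix of the others beats 20×44 = 880.

880 sci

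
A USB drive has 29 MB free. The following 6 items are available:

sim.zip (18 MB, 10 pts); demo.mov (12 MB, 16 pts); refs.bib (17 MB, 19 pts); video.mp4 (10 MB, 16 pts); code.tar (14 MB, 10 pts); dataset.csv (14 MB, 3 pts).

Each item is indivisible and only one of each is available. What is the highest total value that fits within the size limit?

35 pts

Check high-value combinations within 29 MB:
- refs.bib+video.mp4: size 17+10=27, value 19+16=35
- demo.mov+refs.bib: size 12+17=29, value 16+19=35
- demo.mov+video.mp4: size 12+10=22, value 16+16=32
Best: 35 pts.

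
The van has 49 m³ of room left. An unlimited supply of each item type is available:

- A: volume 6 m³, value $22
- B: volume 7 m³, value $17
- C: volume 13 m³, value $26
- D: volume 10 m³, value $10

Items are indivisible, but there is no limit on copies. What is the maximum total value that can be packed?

$176

Best value-per-unit is A at 22/6, and filling with it alone uses volume 8×6=48. No mix of the others beats 8×22 = 176.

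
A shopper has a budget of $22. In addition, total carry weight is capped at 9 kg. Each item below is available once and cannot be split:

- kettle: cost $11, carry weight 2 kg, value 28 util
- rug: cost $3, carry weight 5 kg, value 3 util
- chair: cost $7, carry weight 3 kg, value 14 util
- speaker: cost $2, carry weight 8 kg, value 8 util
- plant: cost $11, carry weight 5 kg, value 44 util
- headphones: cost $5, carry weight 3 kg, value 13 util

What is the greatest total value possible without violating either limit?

72 util

Feasible sets respecting both limits:
- kettle+plant: cost 22, carry weight 7, value 72
- chair+plant: cost 18, carry weight 8, value 58
- plant+headphones: cost 16, carry weight 8, value 57
Best: 72 util.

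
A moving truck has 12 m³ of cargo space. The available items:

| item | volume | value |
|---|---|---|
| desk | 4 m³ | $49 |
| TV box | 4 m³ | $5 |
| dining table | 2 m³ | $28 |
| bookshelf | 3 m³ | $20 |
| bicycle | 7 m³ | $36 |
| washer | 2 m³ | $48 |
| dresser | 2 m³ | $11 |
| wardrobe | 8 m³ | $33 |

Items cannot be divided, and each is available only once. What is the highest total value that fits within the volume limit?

Check high-value combinations within 12 m³:
- desk+dining table+bookshelf+washer: volume 4+2+3+2=11, value 49+28+20+48=145
- desk+dining table+washer+dresser: volume 4+2+2+2=10, value 49+28+48+11=136
- desk+TV box+dining table+washer: volume 4+4+2+2=12, value 49+5+28+48=130
Best: $145.

$145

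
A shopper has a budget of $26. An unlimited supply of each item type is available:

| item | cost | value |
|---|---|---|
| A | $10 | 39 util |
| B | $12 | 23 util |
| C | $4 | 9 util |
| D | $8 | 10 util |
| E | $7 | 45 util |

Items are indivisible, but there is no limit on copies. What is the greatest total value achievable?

144 util

Best value-per-unit is E at 45/7; filling with it alone gives 3×45 = 135.
Optimal mix: 1×C + 3×E → cost 25, value 144.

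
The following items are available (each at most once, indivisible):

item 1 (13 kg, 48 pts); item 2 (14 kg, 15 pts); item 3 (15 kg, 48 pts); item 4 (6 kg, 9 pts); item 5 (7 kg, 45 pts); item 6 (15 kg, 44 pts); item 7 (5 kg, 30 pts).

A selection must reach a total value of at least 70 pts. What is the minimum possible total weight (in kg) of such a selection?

12

Subsets with value ≥ 70, sorted by total weight:
- item 5+item 7: weight 12, value 75
- item 4+item 5+item 7: weight 18, value 84
- item 1+item 7: weight 18, value 78
Minimum weight: 12 kg.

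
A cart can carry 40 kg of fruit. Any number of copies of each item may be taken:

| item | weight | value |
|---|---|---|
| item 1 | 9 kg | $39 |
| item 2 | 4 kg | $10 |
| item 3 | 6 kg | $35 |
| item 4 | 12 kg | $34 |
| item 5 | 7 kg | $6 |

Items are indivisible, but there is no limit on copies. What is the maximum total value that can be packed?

Best value-per-unit is item 3 at 35/6; filling with it alone gives 6×35 = 210.
Optimal mix: 1×item 2 + 6×item 3 → weight 40, value 220.

$220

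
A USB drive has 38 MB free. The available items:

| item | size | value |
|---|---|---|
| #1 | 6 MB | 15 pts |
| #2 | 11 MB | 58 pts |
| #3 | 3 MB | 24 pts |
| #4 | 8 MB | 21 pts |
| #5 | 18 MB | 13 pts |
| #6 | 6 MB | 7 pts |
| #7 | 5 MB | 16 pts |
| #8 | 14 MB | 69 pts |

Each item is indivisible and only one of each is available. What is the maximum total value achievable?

172 pts

Check high-value combinations within 38 MB:
- #2+#3+#4+#8: size 11+3+8+14=36, value 58+24+21+69=172
- #2+#3+#7+#8: size 11+3+5+14=33, value 58+24+16+69=167
- #1+#2+#3+#8: size 6+11+3+14=34, value 15+58+24+69=166
- #2+#4+#7+#8: size 11+8+5+14=38, value 58+21+16+69=164
- #2+#3+#6+#8: size 11+3+6+14=34, value 58+24+7+69=158
Best: 172 pts.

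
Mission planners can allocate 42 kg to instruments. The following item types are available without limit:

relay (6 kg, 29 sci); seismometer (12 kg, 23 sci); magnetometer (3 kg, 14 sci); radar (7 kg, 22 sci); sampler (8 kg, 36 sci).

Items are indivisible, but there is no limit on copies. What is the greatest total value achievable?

203 sci

Best value-per-unit is relay at 29/6, and filling with it alone uses mass 7×6=42. No mix of the others beats 7×29 = 203.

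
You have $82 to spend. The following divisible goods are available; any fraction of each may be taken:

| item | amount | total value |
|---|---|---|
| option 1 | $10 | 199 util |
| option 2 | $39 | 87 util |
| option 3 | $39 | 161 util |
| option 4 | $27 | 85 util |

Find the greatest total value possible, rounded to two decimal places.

Take in order of value per unit:
- option 1 (199/10 per unit): all 10 → value 199, running total 199.00
- option 3 (161/39 per unit): all 39 → value 161, running total 360.00
- option 4 (85/27 per unit): all 27 → value 85, running total 445.00
- option 2 (87/39 per unit): 6 of 39 → value 6×87/39 = 13.3846, running total 458.38
Total 458.38.

458.38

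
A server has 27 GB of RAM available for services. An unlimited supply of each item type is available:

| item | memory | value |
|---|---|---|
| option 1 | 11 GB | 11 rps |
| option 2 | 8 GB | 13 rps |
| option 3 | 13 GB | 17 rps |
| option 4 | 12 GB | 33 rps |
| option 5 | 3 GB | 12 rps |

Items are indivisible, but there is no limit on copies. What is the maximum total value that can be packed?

108 rps

Best value-per-unit is option 5 at 12/3, and filling with it alone uses memory 9×3=27. No mix of the others beats 9×12 = 108.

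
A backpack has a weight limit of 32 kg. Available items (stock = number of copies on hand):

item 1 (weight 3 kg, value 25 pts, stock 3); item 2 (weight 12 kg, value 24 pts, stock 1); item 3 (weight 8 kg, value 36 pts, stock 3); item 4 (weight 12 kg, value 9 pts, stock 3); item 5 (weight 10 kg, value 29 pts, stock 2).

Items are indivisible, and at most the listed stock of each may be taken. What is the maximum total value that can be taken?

158 pts

Top feasible selections:
- 2×item 1 + 3×item 3: weight 30, value 158
- 2×item 1 + 2×item 3 + 1×item 5: weight 32, value 151
- 3×item 1 + 2×item 3: weight 25, value 147
- 3×item 1 + 1×item 3 + 1×item 5: weight 27, value 140
Best: 158 pts.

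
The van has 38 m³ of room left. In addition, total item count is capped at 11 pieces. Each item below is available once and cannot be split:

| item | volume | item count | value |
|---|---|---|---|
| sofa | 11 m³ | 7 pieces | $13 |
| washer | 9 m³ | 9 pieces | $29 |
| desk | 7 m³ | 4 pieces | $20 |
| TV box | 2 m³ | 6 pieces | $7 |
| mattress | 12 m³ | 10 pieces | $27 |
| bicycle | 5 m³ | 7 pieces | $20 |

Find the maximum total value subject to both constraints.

Feasible sets respecting both limits:
- desk+bicycle: volume 12, item count 11, value 40
- sofa+desk: volume 18, item count 11, value 33
- washer: volume 9, item count 9, value 29
Best: $40.

$40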